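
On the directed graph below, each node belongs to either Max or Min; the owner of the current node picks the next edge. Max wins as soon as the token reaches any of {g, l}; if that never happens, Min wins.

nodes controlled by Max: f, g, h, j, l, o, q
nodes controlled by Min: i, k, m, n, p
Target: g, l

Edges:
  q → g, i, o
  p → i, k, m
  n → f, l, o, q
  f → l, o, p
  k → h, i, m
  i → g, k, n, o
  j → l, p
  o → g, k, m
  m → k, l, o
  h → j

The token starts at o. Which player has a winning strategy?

Max

A0 = {g, l}
A1: add {f, j, o, q} — f (Max) has f→l; j (Max) has j→l; o (Max) has o→g; q (Max) has q→g.
o ∈ A1, so Max can force the target.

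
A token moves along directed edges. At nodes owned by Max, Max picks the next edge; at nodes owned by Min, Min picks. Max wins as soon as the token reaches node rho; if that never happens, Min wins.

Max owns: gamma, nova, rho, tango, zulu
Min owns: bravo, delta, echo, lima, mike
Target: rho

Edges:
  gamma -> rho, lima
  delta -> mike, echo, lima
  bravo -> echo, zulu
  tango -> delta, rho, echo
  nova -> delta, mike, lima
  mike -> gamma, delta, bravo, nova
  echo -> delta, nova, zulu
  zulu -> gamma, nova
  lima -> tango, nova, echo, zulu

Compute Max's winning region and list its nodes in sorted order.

gamma, rho, tango, zulu

A0 = {rho}
A1: add {gamma, tango} — gamma (Max) has gamma→rho; tango (Max) has tango→rho.
A2: add {zulu} — zulu (Max) has zulu→gamma.
A3 = A2; e.g. delta (Min) can still go to mike. Fixed point.
Max's winning region = {gamma, rho, tango, zulu}.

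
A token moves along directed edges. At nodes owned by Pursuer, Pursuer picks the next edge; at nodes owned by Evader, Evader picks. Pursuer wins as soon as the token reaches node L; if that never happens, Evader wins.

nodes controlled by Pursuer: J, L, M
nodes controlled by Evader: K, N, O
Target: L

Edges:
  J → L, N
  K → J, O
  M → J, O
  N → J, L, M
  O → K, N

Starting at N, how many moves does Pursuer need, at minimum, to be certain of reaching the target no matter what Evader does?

3

A0 = {L}
A1: add {J} — J (Pursuer) has J→L.
A2: add {M} — M (Pursuer) has M→J.
A3: add {N} — N (Evader): all of {J, L, M} already in.
A4 = A3; e.g. K (Evader) can still go to O. Fixed point.
N enters the attractor at level 3, so Pursuer can force the target in 3 moves from there.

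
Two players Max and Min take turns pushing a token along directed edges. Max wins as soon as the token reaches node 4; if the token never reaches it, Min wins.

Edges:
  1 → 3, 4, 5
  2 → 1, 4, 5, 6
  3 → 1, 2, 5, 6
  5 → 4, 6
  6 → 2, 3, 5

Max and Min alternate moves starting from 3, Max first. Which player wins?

Min

Track states (vertex, player-to-move).
A0 = {(4,Max), (4,Min)}
A1: add {(1,Max), (2,Max), (5,Max)}.
A2 = A1; e.g. (1,Min) stays out. (3,Max) never enters ⇒ Min avoids the target.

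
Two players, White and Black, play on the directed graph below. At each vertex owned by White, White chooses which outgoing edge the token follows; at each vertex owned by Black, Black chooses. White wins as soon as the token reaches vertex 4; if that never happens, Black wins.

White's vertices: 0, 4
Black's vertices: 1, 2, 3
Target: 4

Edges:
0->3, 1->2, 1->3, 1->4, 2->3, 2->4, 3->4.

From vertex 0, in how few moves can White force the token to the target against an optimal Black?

2

A0 = {4}
A1: add {3} — 3 (Black): all of {4} already in.
A2: add {0, 2} — 0 (White) has 0→3; 2 (Black): all of {3, 4} already in.
0 enters the attractor at level 2, so White can force the target in 2 moves from there.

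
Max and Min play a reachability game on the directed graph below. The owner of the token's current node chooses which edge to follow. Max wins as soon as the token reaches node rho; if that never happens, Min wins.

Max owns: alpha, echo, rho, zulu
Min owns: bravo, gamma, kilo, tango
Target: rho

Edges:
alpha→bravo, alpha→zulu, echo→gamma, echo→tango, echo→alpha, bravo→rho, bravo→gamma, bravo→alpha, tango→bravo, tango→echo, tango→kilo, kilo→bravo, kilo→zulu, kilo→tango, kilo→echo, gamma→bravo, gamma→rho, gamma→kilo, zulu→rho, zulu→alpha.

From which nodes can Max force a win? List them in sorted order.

A0 = {rho}
A1: add {zulu} — zulu (Max) has zulu→rho.
A2: add {alpha} — alpha (Max) has alpha→zulu.
A3: add {echo} — echo (Max) has echo→alpha.
A4 = A3; e.g. bravo (Min) can still go to gamma. Fixed point.
Max's winning region = {alpha, echo, rho, zulu}.

alpha, echo, rho, zulu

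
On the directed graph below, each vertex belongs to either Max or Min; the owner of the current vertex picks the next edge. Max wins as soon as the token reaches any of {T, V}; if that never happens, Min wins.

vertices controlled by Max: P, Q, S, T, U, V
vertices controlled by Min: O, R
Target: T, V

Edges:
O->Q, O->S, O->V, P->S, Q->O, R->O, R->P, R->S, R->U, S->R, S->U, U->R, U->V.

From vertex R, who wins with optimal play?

Min

A0 = {T, V}
A1: add {U} — U (Max) has U→V.
A2: add {S} — S (Max) has S→U.
A3: add {P} — P (Max) has P→S.
A4 = A3; e.g. O (Min) can still go to Q. Fixed point.
R never enters the attractor, so Min can avoid the target forever.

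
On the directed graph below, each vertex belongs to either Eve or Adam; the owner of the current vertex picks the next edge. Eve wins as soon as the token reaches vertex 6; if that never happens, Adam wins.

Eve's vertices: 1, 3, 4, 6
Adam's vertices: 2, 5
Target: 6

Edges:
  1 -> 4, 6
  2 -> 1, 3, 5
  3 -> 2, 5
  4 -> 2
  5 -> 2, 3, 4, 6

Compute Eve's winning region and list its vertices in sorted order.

A0 = {6}
A1: add {1} — 1 (Eve) has 1→6.
A2 = A1; e.g. 2 (Adam) can still go to 3. Fixed point.
Eve's winning region = {1, 6}.

1, 6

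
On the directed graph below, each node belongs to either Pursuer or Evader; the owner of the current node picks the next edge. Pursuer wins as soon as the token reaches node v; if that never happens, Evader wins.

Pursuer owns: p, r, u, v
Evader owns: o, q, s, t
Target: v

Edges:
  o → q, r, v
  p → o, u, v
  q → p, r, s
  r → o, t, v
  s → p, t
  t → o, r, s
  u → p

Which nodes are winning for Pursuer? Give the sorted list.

A0 = {v}
A1: add {p, r} — p (Pursuer) has p→v; r (Pursuer) has r→v.
A2: add {u} — u (Pursuer) has u→p.
A3 = A2; e.g. o (Evader) can still go to q. Fixed point.
Pursuer's winning region = {p, r, u, v}.

p, r, u, v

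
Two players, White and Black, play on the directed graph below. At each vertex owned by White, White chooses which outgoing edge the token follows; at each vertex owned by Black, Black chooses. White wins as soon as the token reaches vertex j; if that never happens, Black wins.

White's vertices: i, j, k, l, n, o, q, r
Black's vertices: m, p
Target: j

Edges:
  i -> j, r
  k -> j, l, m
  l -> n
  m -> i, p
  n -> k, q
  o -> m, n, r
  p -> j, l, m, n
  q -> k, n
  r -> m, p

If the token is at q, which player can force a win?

White

A0 = {j}
A1: add {i, k} — i (White) has i→j; k (White) has k→j.
A2: add {n, q} — n (White) has n→k; q (White) has q→k.
q ∈ A2, so White can force the target.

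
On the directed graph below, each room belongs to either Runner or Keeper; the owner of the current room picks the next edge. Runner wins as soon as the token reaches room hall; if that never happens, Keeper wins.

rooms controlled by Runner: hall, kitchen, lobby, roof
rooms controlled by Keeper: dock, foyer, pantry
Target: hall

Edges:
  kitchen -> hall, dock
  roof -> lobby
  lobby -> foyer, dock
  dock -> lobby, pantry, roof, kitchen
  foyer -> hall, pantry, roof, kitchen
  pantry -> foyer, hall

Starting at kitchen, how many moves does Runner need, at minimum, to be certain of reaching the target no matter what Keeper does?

A0 = {hall}
A1: add {kitchen} — kitchen (Runner) has kitchen→hall.
A2 = A1; e.g. foyer (Keeper) can still go to pantry. Fixed point.
kitchen enters the attractor at level 1, so Runner can force the target in 1 move from there.

1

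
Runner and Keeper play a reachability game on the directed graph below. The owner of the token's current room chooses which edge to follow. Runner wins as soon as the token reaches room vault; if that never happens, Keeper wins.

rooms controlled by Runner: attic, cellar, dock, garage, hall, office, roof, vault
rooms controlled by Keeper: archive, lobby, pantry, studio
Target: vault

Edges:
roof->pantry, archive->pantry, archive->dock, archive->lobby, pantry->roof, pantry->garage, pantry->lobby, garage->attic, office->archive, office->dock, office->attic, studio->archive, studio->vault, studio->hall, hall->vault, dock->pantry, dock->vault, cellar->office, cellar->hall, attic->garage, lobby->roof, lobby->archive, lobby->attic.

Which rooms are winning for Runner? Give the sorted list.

cellar, dock, hall, office, vault

A0 = {vault}
A1: add {dock, hall} — hall (Runner) has hall→vault; dock (Runner) has dock→vault.
A2: add {cellar, office} — office (Runner) has office→dock; cellar (Runner) has cellar→hall.
A3 = A2; e.g. roof (Runner) has no edge into A2. Fixed point.
Runner's winning region = {cellar, dock, hall, office, vault}.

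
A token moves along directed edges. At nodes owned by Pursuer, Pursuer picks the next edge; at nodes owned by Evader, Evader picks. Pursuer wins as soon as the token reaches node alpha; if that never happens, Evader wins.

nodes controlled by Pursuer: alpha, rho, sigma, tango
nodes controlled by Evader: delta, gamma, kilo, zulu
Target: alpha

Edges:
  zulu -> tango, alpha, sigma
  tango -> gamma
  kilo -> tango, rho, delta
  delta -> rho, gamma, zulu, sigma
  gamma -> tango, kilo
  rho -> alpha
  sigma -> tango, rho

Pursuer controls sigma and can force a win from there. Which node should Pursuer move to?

rho

A0 = {alpha}
A1: add {rho} — rho (Pursuer) has rho→alpha.
A2: add {sigma} — sigma (Pursuer) has sigma→rho.
A3 = A2; e.g. tango (Pursuer) has no edge into A2. Fixed point.
From sigma, successor rho is in the attractor (rank 1); the other successor tango is not.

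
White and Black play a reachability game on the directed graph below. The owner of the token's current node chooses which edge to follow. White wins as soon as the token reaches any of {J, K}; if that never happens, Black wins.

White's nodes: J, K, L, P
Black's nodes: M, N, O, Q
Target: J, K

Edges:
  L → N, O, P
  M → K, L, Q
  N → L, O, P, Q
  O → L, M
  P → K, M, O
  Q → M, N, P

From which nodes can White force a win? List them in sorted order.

A0 = {J, K}
A1: add {P} — P (White) has P→K.
A2: add {L} — L (White) has L→P.
A3 = A2; e.g. M (Black) can still go to Q. Fixed point.
White's winning region = {J, K, L, P}.

J, K, L, P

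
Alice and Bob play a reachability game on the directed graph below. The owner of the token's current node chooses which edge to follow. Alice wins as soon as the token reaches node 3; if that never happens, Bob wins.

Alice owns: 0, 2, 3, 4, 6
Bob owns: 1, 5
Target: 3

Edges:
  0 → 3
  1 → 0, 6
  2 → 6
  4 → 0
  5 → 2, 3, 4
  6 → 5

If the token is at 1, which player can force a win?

Bob

A0 = {3}
A1: add {0} — 0 (Alice) has 0→3.
A2: add {4} — 4 (Alice) has 4→0.
A3 = A2; e.g. 1 (Bob) can still go to 6. Fixed point.
1 never enters the attractor, so Bob can avoid the target forever.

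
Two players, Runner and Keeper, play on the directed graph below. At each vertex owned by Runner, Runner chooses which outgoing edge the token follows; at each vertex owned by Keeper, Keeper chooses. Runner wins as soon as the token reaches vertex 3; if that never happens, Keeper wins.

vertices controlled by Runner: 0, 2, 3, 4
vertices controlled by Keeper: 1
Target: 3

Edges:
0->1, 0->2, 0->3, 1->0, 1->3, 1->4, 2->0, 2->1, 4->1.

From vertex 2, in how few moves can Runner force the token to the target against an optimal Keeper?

A0 = {3}
A1: add {0} — 0 (Runner) has 0→3.
A2: add {2} — 2 (Runner) has 2→0.
A3 = A2; e.g. 1 (Keeper) can still go to 4. Fixed point.
2 enters the attractor at level 2, so Runner can force the target in 2 moves from there.

2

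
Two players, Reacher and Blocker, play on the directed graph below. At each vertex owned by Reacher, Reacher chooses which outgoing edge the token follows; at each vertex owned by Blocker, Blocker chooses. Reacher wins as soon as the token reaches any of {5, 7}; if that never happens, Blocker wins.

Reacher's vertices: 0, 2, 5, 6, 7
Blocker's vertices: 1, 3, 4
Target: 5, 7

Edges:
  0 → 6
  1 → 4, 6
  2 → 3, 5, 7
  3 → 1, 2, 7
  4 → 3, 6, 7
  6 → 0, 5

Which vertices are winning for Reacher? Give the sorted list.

0, 2, 5, 6, 7

A0 = {5, 7}
A1: add {2, 6} — 2 (Reacher) has 2→5; 6 (Reacher) has 6→5.
A2: add {0} — 0 (Reacher) has 0→6.
A3 = A2; e.g. 1 (Blocker) can still go to 4. Fixed point.
Reacher's winning region = {0, 2, 5, 6, 7}.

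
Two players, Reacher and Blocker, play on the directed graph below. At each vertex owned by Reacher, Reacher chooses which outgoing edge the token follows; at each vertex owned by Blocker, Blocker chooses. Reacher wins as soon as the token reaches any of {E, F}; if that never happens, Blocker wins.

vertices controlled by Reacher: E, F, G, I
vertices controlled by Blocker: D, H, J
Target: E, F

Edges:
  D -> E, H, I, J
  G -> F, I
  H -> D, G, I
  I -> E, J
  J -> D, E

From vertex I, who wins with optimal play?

A0 = {E, F}
A1: add {G, I} — G (Reacher) has G→F; I (Reacher) has I→E.
A2 = A1; e.g. D (Blocker) can still go to H. Fixed point.
I ∈ A1, so Reacher can force the target.

Reacher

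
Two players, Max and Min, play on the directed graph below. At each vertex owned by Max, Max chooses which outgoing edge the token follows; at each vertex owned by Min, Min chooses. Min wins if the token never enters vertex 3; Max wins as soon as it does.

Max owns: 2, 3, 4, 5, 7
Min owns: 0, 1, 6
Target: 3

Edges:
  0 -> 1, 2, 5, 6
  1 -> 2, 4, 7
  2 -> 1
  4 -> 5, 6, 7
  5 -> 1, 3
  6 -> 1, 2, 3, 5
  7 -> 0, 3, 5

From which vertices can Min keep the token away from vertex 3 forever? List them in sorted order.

0, 1, 2, 6

A0 = {3}
A1: add {5, 7} — 5 (Max) has 5→3; 7 (Max) has 7→3.
A2: add {4} — 4 (Max) has 4→5.
A3 = A2; e.g. 0 (Min) can still go to 1. Fixed point.
Max's attractor = {3, 4, 5, 7}; Min avoids the target exactly from the complement.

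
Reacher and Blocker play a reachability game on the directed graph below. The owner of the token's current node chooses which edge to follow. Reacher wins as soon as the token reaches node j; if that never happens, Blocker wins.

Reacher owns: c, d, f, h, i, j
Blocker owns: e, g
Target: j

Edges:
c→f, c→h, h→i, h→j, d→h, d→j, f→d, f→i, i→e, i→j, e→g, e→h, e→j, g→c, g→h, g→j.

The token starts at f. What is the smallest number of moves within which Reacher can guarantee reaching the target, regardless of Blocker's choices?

A0 = {j}
A1: add {d, h, i} — d (Reacher) has d→j; h (Reacher) has h→j; i (Reacher) has i→j.
A2: add {c, f} — c (Reacher) has c→h; f (Reacher) has f→d.
f enters the attractor at level 2, so Reacher can force the target in 2 moves from there.

2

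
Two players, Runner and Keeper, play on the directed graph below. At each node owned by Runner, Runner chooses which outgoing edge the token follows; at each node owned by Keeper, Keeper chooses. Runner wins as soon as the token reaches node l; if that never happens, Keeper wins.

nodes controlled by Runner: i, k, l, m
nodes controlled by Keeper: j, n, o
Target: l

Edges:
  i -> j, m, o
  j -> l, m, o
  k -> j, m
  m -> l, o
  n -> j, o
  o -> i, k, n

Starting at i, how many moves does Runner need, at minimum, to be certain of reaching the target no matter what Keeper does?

2

A0 = {l}
A1: add {m} — m (Runner) has m→l.
A2: add {i, k} — i (Runner) has i→m; k (Runner) has k→m.
A3 = A2; e.g. j (Keeper) can still go to o. Fixed point.
i enters the attractor at level 2, so Runner can force the target in 2 moves from there.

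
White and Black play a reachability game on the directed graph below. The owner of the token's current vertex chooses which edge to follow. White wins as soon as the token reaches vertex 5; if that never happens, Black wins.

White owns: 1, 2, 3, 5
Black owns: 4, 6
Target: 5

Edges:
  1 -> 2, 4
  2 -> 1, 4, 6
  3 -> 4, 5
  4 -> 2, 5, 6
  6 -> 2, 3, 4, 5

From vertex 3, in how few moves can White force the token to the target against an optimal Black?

1

A0 = {5}
A1: add {3} — 3 (White) has 3→5.
A2 = A1; e.g. 1 (White) has no edge into A1. Fixed point.
3 enters the attractor at level 1, so White can force the target in 1 move from there.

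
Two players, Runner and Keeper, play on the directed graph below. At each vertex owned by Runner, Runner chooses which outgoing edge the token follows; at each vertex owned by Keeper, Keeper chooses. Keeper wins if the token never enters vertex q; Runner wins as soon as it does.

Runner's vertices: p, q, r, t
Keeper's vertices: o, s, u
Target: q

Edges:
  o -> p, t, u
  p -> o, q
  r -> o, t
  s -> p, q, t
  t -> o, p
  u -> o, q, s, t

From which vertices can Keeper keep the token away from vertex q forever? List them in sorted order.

o, u

A0 = {q}
A1: add {p} — p (Runner) has p→q.
A2: add {t} — t (Runner) has t→p.
A3: add {r, s} — r (Runner) has r→t; s (Keeper): all of {p, q, t} already in.
A4 = A3; e.g. o (Keeper) can still go to u. Fixed point.
Runner's attractor = {p, q, r, s, t}; Keeper avoids the target exactly from the complement.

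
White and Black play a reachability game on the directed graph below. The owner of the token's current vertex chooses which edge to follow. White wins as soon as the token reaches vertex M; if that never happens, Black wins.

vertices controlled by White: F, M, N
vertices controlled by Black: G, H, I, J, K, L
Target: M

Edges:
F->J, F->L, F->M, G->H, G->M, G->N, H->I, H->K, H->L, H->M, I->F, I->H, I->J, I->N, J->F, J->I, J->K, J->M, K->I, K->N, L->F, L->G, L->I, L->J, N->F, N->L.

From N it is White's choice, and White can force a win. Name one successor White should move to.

F

A0 = {M}
A1: add {F} — F (White) has F→M.
A2: add {N} — N (White) has N→F.
A3 = A2; e.g. G (Black) can still go to H. Fixed point.
From N, successor F is in the attractor (rank 1); the other successor L is not.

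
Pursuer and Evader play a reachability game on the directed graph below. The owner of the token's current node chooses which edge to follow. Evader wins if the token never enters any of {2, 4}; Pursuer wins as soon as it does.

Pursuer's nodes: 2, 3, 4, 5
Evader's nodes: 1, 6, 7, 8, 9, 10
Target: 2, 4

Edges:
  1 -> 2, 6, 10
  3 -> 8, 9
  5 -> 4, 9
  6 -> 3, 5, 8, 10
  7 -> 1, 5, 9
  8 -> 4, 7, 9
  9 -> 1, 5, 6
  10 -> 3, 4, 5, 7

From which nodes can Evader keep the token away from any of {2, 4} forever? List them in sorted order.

A0 = {2, 4}
A1: add {5} — 5 (Pursuer) has 5→4.
A2 = A1; e.g. 1 (Evader) can still go to 6. Fixed point.
Pursuer's attractor = {2, 4, 5}; Evader avoids the target exactly from the complement.

1, 3, 6, 7, 8, 9, 10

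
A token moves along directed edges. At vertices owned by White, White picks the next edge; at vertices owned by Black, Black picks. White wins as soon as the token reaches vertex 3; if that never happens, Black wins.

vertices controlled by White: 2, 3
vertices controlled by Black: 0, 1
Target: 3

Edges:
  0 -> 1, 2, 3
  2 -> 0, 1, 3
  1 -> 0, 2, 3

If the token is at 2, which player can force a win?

White

A0 = {3}
A1: add {2} — 2 (White) has 2→3.
A2 = A1; e.g. 0 (Black) can still go to 1. Fixed point.
2 ∈ A1, so White can force the target.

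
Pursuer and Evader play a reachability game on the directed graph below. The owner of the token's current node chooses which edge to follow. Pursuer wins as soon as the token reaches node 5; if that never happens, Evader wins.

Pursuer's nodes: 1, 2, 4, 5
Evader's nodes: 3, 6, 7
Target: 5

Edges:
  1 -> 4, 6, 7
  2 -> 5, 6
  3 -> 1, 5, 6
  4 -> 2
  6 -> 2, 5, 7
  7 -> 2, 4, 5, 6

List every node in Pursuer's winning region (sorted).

A0 = {5}
A1: add {2} — 2 (Pursuer) has 2→5.
A2: add {4} — 4 (Pursuer) has 4→2.
A3: add {1} — 1 (Pursuer) has 1→4.
A4 = A3; e.g. 3 (Evader) can still go to 6. Fixed point.
Pursuer's winning region = {1, 2, 4, 5}.

1, 2, 4, 5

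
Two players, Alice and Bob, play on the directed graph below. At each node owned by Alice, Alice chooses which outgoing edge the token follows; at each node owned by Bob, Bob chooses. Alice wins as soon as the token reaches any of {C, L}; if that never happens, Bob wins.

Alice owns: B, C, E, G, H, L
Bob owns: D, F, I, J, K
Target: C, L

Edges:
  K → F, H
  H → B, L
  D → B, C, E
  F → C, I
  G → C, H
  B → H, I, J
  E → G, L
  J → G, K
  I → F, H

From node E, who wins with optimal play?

A0 = {C, L}
A1: add {E, G, H} — E (Alice) has E→L; G (Alice) has G→C; H (Alice) has H→L.
E ∈ A1, so Alice can force the target.

Alice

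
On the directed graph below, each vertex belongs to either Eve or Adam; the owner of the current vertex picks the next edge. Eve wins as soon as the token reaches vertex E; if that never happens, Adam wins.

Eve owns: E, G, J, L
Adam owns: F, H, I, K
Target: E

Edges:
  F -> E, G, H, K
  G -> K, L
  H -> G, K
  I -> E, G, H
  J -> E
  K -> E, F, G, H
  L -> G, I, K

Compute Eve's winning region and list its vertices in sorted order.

E, J

A0 = {E}
A1: add {J} — J (Eve) has J→E.
A2 = A1; e.g. F (Adam) can still go to G. Fixed point.
Eve's winning region = {E, J}.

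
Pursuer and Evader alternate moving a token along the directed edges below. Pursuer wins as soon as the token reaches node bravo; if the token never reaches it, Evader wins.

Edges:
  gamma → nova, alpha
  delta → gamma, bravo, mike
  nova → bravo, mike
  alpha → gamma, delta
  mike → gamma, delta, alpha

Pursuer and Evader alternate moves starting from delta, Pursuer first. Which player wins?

Pursuer

Track states (vertex, player-to-move).
A0 = {(bravo,Pursuer), (bravo,Evader)}
A1: add {(delta,Pursuer), (nova,Pursuer)}.
(delta,Pursuer) ∈ A1 ⇒ Pursuer forces the target.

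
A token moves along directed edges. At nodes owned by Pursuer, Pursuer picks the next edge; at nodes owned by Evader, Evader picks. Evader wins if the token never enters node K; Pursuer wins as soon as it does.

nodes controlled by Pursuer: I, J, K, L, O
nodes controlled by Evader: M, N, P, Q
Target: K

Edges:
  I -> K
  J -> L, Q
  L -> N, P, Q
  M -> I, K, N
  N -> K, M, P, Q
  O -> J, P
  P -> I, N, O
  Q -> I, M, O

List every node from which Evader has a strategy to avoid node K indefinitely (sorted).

J, L, M, N, O, P, Q

A0 = {K}
A1: add {I} — I (Pursuer) has I→K.
A2 = A1; e.g. J (Pursuer) has no edge into A1. Fixed point.
Pursuer's attractor = {I, K}; Evader avoids the target exactly from the complement.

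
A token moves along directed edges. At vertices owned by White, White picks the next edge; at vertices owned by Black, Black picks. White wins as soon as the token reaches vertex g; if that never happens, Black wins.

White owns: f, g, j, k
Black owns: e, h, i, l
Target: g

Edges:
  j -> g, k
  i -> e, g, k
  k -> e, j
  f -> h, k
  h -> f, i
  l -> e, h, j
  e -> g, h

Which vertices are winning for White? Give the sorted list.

A0 = {g}
A1: add {j} — j (White) has j→g.
A2: add {k} — k (White) has k→j.
A3: add {f} — f (White) has f→k.
A4 = A3; e.g. e (Black) can still go to h. Fixed point.
White's winning region = {f, g, j, k}.

f, g, j, k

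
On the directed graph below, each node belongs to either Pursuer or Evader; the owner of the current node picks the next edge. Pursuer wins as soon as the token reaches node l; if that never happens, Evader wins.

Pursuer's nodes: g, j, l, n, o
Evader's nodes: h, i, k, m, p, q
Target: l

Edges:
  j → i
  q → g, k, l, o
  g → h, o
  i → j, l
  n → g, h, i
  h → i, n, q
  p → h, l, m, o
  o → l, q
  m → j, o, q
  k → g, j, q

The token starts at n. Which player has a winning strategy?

Pursuer

A0 = {l}
A1: add {o} — o (Pursuer) has o→l.
A2: add {g} — g (Pursuer) has g→o.
A3: add {n} — n (Pursuer) has n→g.
A4 = A3; e.g. h (Evader) can still go to i. Fixed point.
n ∈ A3, so Pursuer can force the target.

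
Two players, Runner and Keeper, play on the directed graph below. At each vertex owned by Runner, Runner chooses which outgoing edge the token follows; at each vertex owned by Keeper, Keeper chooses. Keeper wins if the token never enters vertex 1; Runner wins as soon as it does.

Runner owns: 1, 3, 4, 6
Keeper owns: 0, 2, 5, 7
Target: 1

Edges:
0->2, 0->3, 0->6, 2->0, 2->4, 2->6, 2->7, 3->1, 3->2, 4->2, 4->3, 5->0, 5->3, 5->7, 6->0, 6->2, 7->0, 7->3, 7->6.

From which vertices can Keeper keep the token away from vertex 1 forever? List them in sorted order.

0, 2, 5, 6, 7

A0 = {1}
A1: add {3} — 3 (Runner) has 3→1.
A2: add {4} — 4 (Runner) has 4→3.
A3 = A2; e.g. 0 (Keeper) can still go to 2. Fixed point.
Runner's attractor = {1, 3, 4}; Keeper avoids the target exactly from the complement.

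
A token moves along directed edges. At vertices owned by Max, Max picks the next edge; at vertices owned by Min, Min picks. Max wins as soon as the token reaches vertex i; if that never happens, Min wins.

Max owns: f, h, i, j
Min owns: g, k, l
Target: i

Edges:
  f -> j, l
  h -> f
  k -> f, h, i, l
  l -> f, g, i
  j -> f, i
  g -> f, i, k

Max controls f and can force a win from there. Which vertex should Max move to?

j

A0 = {i}
A1: add {j} — j (Max) has j→i.
A2: add {f} — f (Max) has f→j.
A3: add {h} — h (Max) has h→f.
A4 = A3; e.g. g (Min) can still go to k. Fixed point.
From f, successor j is in the attractor (rank 1); the other successor l is not.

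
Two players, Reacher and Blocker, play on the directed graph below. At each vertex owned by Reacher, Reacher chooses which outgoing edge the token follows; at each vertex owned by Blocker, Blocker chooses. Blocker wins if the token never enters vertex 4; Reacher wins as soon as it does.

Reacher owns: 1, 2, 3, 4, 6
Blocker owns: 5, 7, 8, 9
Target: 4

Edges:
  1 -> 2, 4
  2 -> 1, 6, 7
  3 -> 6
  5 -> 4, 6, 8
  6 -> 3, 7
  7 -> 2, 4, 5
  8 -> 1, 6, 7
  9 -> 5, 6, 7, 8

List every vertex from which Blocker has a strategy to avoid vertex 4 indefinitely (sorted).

3, 5, 6, 7, 8, 9

A0 = {4}
A1: add {1} — 1 (Reacher) has 1→4.
A2: add {2} — 2 (Reacher) has 2→1.
A3 = A2; e.g. 3 (Reacher) has no edge into A2. Fixed point.
Reacher's attractor = {1, 2, 4}; Blocker avoids the target exactly from the complement.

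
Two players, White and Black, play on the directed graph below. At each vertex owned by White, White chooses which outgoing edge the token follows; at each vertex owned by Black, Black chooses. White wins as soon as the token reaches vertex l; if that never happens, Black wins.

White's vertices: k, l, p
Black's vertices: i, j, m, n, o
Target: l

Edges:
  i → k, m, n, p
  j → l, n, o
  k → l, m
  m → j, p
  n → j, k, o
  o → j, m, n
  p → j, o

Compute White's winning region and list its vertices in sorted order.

k, l

A0 = {l}
A1: add {k} — k (White) has k→l.
A2 = A1; e.g. i (Black) can still go to m. Fixed point.
White's winning region = {k, l}.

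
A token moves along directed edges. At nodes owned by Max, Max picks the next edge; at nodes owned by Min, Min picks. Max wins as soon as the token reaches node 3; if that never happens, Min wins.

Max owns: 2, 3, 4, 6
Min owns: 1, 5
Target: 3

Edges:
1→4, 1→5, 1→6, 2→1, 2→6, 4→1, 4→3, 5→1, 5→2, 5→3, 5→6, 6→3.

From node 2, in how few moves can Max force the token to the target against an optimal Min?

A0 = {3}
A1: add {4, 6} — 4 (Max) has 4→3; 6 (Max) has 6→3.
A2: add {2} — 2 (Max) has 2→6.
A3 = A2; e.g. 1 (Min) can still go to 5. Fixed point.
2 enters the attractor at level 2, so Max can force the target in 2 moves from there.

2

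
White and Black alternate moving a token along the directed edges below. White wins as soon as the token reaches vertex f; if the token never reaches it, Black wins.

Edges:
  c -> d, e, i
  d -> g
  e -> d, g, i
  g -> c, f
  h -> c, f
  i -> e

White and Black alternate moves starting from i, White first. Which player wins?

Black

Track states (vertex, player-to-move).
A0 = {(f,White), (f,Black)}
A1: add {(g,White), (h,White)}.
A2: add {(d,Black)}.
A3: add {(c,White), (e,White)}.
A4: add {(g,Black), (h,Black), (i,Black)}.
A5: add {(d,White)}.
A6 = A5; e.g. (c,Black) stays out. (i,White) never enters ⇒ Black avoids the target.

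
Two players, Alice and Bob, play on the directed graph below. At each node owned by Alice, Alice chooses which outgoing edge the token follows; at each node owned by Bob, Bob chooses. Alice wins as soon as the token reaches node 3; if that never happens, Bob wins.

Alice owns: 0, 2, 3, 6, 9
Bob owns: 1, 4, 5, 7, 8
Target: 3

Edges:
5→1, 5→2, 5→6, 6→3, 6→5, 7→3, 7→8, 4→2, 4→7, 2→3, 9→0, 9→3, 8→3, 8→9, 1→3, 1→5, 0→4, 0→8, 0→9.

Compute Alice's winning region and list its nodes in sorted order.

A0 = {3}
A1: add {2, 6, 9} — 2 (Alice) has 2→3; 6 (Alice) has 6→3; 9 (Alice) has 9→3.
A2: add {0, 8} — 0 (Alice) has 0→9; 8 (Bob): all of {3, 9} already in.
A3: add {7} — 7 (Bob): all of {3, 8} already in.
A4: add {4} — 4 (Bob): all of {2, 7} already in.
A5 = A4; e.g. 1 (Bob) can still go to 5. Fixed point.
Alice's winning region = {0, 2, 3, 4, 6, 7, 8, 9}.

0, 2, 3, 4, 6, 7, 8, 9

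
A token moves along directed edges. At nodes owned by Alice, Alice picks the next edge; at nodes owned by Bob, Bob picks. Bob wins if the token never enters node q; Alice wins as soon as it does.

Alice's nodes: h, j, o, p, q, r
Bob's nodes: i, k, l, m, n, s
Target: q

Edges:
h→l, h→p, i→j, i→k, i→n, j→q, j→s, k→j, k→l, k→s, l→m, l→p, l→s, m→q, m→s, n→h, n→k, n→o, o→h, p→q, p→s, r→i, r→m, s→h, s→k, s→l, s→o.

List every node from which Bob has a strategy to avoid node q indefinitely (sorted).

i, k, l, m, n, r, s

A0 = {q}
A1: add {j, p} — j (Alice) has j→q; p (Alice) has p→q.
A2: add {h} — h (Alice) has h→p.
A3: add {o} — o (Alice) has o→h.
A4 = A3; e.g. i (Bob) can still go to k. Fixed point.
Alice's attractor = {h, j, o, p, q}; Bob avoids the target exactly from the complement.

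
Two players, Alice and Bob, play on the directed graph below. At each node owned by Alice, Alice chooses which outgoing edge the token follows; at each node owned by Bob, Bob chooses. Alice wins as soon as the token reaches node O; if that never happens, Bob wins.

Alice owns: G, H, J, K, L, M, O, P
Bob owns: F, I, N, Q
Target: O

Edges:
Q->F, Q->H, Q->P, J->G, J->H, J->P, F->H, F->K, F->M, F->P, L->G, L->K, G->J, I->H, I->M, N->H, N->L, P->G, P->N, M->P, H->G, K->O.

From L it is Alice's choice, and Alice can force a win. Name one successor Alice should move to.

K

A0 = {O}
A1: add {K} — K (Alice) has K→O.
A2: add {L} — L (Alice) has L→K.
A3 = A2; e.g. F (Bob) can still go to H. Fixed point.
From L, successor K is in the attractor (rank 1); the other successor G is not.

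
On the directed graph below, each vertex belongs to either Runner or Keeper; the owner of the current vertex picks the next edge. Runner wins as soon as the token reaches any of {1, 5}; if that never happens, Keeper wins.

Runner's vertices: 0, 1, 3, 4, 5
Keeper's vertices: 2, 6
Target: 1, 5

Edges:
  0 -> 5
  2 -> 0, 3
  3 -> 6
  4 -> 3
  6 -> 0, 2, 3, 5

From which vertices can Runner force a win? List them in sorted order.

0, 1, 5

A0 = {1, 5}
A1: add {0} — 0 (Runner) has 0→5.
A2 = A1; e.g. 2 (Keeper) can still go to 3. Fixed point.
Runner's winning region = {0, 1, 5}.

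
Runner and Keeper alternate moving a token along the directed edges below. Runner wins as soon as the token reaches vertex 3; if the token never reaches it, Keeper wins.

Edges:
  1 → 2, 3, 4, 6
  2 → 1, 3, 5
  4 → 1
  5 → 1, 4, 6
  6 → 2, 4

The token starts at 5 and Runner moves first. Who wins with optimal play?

Track states (vertex, player-to-move).
A0 = {(3,Runner), (3,Keeper)}
A1: add {(1,Runner), (2,Runner)}.
A2: add {(4,Keeper)}.
A3: add {(5,Runner), (6,Runner)}.
(5,Runner) ∈ A3 ⇒ Runner forces the target.

Runner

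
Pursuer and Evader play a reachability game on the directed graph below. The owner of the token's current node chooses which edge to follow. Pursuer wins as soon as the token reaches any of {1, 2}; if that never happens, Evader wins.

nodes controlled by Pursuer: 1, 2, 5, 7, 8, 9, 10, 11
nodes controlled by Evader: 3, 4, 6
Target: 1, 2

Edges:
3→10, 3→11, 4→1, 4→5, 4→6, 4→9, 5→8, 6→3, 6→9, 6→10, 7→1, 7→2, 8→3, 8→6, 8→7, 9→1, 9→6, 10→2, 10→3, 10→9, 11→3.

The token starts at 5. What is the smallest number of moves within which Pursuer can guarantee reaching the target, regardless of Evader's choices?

A0 = {1, 2}
A1: add {7, 9, 10} — 7 (Pursuer) has 7→1; 9 (Pursuer) has 9→1; 10 (Pursuer) has 10→2.
A2: add {8} — 8 (Pursuer) has 8→7.
A3: add {5} — 5 (Pursuer) has 5→8.
A4 = A3; e.g. 3 (Evader) can still go to 11. Fixed point.
5 enters the attractor at level 3, so Pursuer can force the target in 3 moves from there.

3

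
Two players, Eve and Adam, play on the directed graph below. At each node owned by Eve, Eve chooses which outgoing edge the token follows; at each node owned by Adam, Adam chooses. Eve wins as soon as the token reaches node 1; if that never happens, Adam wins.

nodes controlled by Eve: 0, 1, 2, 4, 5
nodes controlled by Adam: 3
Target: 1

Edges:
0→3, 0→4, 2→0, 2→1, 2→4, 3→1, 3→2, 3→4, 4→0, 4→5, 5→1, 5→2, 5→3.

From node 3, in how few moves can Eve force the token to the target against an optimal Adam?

A0 = {1}
A1: add {2, 5} — 2 (Eve) has 2→1; 5 (Eve) has 5→1.
A2: add {4} — 4 (Eve) has 4→5.
A3: add {0, 3} — 0 (Eve) has 0→4; 3 (Adam): all of {1, 2, 4} already in.
A3 = all vertices. Fixed point.
3 enters the attractor at level 3, so Eve can force the target in 3 moves from there.

3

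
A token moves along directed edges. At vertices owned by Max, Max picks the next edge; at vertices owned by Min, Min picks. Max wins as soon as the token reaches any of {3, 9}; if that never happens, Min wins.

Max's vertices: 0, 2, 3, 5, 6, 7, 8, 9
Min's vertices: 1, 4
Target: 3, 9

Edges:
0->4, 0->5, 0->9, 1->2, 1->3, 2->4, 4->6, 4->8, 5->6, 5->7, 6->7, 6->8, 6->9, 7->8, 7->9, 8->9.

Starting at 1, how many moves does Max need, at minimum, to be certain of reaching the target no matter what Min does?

A0 = {3, 9}
A1: add {0, 6, 7, 8} — 0 (Max) has 0→9; 6 (Max) has 6→9; 7 (Max) has 7→9; 8 (Max) has 8→9.
A2: add {4, 5} — 4 (Min): all of {6, 8} already in; 5 (Max) has 5→6.
A3: add {2} — 2 (Max) has 2→4.
A4: add {1} — 1 (Min): all of {2, 3} already in.
A4 = all vertices. Fixed point.
1 enters the attractor at level 4, so Max can force the target in 4 moves from there.

4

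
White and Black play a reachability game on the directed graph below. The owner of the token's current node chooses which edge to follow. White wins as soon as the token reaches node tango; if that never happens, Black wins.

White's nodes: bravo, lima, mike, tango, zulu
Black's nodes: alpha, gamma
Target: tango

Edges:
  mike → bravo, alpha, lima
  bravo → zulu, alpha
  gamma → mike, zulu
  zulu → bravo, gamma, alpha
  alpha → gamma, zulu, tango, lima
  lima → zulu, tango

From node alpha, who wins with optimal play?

Black

A0 = {tango}
A1: add {lima} — lima (White) has lima→tango.
A2: add {mike} — mike (White) has mike→lima.
A3 = A2; e.g. bravo (White) has no edge into A2. Fixed point.
alpha never enters the attractor, so Black can avoid the target forever.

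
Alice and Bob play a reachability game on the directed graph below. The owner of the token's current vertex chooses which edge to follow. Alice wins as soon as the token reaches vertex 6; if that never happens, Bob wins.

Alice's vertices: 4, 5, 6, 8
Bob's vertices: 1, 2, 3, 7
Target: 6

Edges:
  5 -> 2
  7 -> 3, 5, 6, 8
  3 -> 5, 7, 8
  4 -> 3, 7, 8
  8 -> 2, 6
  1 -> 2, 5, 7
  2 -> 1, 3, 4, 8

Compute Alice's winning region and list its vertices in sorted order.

A0 = {6}
A1: add {8} — 8 (Alice) has 8→6.
A2: add {4} — 4 (Alice) has 4→8.
A3 = A2; e.g. 1 (Bob) can still go to 2. Fixed point.
Alice's winning region = {4, 6, 8}.

4, 6, 8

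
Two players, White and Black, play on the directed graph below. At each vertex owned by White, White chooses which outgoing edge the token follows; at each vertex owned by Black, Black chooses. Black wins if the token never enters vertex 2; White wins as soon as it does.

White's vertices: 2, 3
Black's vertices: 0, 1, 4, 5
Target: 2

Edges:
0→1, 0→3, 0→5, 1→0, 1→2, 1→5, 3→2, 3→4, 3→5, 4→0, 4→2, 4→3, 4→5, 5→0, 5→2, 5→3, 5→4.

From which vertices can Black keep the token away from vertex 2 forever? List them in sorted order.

0, 1, 4, 5

A0 = {2}
A1: add {3} — 3 (White) has 3→2.
A2 = A1; e.g. 0 (Black) can still go to 1. Fixed point.
White's attractor = {2, 3}; Black avoids the target exactly from the complement.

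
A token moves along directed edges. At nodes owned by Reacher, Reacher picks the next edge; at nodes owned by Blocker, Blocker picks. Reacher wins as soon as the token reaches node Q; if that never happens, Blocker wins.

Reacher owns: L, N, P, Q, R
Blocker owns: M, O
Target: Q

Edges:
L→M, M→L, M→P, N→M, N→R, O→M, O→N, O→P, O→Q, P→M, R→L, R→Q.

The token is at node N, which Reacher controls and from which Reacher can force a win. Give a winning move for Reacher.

A0 = {Q}
A1: add {R} — R (Reacher) has R→Q.
A2: add {N} — N (Reacher) has N→R.
A3 = A2; e.g. L (Reacher) has no edge into A2. Fixed point.
From N, successor R is in the attractor (rank 1); the other successor M is not.

R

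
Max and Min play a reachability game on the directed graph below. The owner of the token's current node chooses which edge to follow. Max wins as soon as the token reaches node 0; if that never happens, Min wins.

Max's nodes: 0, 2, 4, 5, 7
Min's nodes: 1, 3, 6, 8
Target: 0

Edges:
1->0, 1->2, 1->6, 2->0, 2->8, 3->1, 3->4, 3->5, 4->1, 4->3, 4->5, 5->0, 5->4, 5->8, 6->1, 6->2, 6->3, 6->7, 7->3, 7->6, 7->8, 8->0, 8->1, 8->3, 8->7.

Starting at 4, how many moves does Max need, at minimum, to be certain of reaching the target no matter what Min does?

2

A0 = {0}
A1: add {2, 5} — 2 (Max) has 2→0; 5 (Max) has 5→0.
A2: add {4} — 4 (Max) has 4→5.
A3 = A2; e.g. 1 (Min) can still go to 6. Fixed point.
4 enters the attractor at level 2, so Max can force the target in 2 moves from there.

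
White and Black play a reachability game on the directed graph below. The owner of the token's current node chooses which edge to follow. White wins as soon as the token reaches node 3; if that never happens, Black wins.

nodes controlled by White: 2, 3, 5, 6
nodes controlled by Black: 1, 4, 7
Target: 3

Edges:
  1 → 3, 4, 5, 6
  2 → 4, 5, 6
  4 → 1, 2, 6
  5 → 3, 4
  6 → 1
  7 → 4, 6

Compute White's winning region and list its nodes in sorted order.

A0 = {3}
A1: add {5} — 5 (White) has 5→3.
A2: add {2} — 2 (White) has 2→5.
A3 = A2; e.g. 1 (Black) can still go to 4. Fixed point.
White's winning region = {2, 3, 5}.

2, 3, 5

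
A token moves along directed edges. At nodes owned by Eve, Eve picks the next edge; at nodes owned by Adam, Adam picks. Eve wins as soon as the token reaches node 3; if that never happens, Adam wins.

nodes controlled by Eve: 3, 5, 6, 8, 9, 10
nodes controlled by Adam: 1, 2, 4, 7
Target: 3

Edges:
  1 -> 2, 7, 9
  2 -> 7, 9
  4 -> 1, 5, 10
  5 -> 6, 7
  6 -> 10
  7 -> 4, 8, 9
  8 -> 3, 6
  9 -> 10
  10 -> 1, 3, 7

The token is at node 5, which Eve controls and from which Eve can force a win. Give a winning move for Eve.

A0 = {3}
A1: add {8, 10} — 8 (Eve) has 8→3; 10 (Eve) has 10→3.
A2: add {6, 9} — 6 (Eve) has 6→10; 9 (Eve) has 9→10.
A3: add {5} — 5 (Eve) has 5→6.
A4 = A3; e.g. 1 (Adam) can still go to 2. Fixed point.
From 5, successor 6 is in the attractor (rank 2); the other successor 7 is not.

6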